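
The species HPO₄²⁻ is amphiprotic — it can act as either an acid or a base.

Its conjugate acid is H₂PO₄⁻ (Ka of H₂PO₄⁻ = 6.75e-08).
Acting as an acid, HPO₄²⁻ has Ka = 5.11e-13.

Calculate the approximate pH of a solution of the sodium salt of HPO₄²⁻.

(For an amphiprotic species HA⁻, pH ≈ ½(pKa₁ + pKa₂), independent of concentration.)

pKa₁ = -log(6.75e-08) = 7.17; pKa₂ = -log(5.11e-13) = 12.29. For an amphiprotic species, pH ≈ ½(pKa₁ + pKa₂) = ½(7.17 + 12.29) = 9.73.

pH = 9.73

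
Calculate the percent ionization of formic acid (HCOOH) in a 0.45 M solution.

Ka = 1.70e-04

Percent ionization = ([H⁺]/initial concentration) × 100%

Using Ka equilibrium: x² + Ka×x - Ka×C = 0. Solving: [H⁺] = 8.6618e-03. Percent = (8.6618e-03/0.45) × 100

Percent ionization = 1.92%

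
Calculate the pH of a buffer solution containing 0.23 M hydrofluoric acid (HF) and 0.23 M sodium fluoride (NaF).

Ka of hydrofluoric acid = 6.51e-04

pKa = -log(6.51e-04) = 3.19. pH = pKa + log([A⁻]/[HA]) = 3.19 + log(0.23/0.23)

pH = 3.19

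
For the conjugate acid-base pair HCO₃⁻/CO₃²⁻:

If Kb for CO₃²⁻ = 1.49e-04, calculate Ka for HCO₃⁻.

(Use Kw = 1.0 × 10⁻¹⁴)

For a conjugate pair Ka × Kb = Kw, so Ka = Kw/Kb = 1.0 × 10⁻¹⁴ / 1.49e-04 = 6.71e-11.

K_a = 6.71e-11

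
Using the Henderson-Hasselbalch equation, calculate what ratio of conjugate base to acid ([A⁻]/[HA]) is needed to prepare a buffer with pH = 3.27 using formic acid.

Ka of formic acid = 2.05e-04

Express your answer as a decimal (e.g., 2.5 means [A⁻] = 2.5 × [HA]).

pKa = -log(2.05e-04) = 3.6882. pH = pKa + log([A⁻]/[HA]), so log([A⁻]/[HA]) = pH − pKa = 3.27 − 3.6882 = -0.4182. [A⁻]/[HA] = 10^(-0.4182) = 0.382

[A⁻]/[HA] = 0.382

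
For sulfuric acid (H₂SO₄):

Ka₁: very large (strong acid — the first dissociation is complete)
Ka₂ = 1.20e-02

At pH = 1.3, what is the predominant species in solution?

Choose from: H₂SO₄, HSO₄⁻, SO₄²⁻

The first dissociation is complete, so H₂SO₄ itself is never the predominant species in water; pKa₂ = -log(1.20e-02) = 1.92. For a polyprotic acid the predominant species crosses at each pKa: below pKa_n the protonated form dominates, above it the deprotonated form does. At pH = 1.3, the predominant species is HSO₄⁻.

HSO₄⁻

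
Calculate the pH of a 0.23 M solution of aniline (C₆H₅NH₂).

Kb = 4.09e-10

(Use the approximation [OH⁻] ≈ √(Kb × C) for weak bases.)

[OH⁻] = √(Kb × C) = √(4.09e-10 × 0.23) = 9.6990e-06. pOH = 5.01, pH = 14 - pOH

pH = 8.99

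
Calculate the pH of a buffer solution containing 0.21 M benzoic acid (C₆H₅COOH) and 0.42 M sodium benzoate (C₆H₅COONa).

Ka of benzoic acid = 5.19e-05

pKa = -log(5.19e-05) = 4.28. pH = pKa + log([A⁻]/[HA]) = 4.28 + log(0.42/0.21)

pH = 4.59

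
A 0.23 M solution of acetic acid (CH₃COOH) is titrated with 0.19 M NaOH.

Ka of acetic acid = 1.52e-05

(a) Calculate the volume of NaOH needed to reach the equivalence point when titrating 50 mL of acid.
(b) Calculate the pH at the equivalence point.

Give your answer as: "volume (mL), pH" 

moles acid = 0.23 × 50/1000 = 0.0115 mol; V_base = moles/0.19 × 1000 = 60.5 mL. At equivalence only the conjugate base is present: [A⁻] = 0.0115/0.111 = 1.0405e-01 M. Kb = Kw/Ka = 6.58e-10; [OH⁻] = √(Kb × [A⁻]) = 8.2736e-06; pOH = 5.08; pH = 14 - pOH = 8.92.

V = 60.5 mL, pH = 8.92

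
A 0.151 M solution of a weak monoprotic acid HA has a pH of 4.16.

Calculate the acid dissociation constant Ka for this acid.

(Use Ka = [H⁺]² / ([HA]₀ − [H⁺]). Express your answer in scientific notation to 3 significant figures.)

[H⁺] = 10^(−pH) = 10^(−4.16) = 6.918e-05 M. For HA ⇌ H⁺ + A⁻, Ka = [H⁺][A⁻]/[HA] = [H⁺]² / ([HA]₀ − [H⁺]) = (6.918e-05)² / (0.151 − 6.918e-05) = 3.17e-08.

K_a = 3.17e-08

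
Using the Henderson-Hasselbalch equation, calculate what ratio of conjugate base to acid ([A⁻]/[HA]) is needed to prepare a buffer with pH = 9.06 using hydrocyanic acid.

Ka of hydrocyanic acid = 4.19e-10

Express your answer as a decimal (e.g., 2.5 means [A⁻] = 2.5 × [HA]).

pKa = -log(4.19e-10) = 9.3778. pH = pKa + log([A⁻]/[HA]), so log([A⁻]/[HA]) = pH − pKa = 9.06 − 9.3778 = -0.3178. [A⁻]/[HA] = 10^(-0.3178) = 0.481

[A⁻]/[HA] = 0.481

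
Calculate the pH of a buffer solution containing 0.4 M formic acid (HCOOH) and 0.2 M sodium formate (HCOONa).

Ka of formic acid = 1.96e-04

pKa = -log(1.96e-04) = 3.71. pH = pKa + log([A⁻]/[HA]) = 3.71 + log(0.2/0.4)

pH = 3.41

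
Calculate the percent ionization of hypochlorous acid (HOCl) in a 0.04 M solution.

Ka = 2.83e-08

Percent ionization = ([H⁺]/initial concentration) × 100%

Using Ka equilibrium: x² + Ka×x - Ka×C = 0. Solving: [H⁺] = 3.3631e-05. Percent = (3.3631e-05/0.04) × 100

Percent ionization = 0.0841%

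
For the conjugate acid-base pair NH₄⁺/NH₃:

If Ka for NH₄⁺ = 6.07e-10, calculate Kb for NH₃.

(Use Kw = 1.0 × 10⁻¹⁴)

For a conjugate pair Ka × Kb = Kw, so Kb = Kw/Ka = 1.0 × 10⁻¹⁴ / 6.07e-10 = 1.65e-05.

K_b = 1.65e-05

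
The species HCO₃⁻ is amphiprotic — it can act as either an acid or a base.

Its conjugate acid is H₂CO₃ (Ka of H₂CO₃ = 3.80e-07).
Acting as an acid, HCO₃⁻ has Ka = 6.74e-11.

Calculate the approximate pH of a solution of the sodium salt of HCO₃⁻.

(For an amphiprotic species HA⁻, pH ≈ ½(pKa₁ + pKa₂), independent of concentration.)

pKa₁ = -log(3.80e-07) = 6.42; pKa₂ = -log(6.74e-11) = 10.17. For an amphiprotic species, pH ≈ ½(pKa₁ + pKa₂) = ½(6.42 + 10.17) = 8.30.

pH = 8.30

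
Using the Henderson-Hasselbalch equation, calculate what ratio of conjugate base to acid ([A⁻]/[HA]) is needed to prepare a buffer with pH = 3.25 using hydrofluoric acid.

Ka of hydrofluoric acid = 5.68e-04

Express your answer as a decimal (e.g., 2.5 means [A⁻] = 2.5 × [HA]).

pKa = -log(5.68e-04) = 3.2457. pH = pKa + log([A⁻]/[HA]), so log([A⁻]/[HA]) = pH − pKa = 3.25 − 3.2457 = 0.0043. [A⁻]/[HA] = 10^(0.0043) = 1.01

[A⁻]/[HA] = 1.01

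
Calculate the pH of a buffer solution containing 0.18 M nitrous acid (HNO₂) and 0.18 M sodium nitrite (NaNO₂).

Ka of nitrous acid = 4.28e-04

pKa = -log(4.28e-04) = 3.37. pH = pKa + log([A⁻]/[HA]) = 3.37 + log(0.18/0.18)

pH = 3.37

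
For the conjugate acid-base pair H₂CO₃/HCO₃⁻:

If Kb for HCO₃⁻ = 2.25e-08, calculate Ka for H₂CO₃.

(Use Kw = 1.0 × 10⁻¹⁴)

For a conjugate pair Ka × Kb = Kw, so Ka = Kw/Kb = 1.0 × 10⁻¹⁴ / 2.25e-08 = 4.44e-07.

K_a = 4.44e-07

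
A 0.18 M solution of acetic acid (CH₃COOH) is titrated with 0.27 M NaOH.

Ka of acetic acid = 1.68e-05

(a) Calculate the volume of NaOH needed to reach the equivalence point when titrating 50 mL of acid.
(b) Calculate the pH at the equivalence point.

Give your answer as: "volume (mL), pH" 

moles acid = 0.18 × 50/1000 = 0.009 mol; V_base = moles/0.27 × 1000 = 33.3 mL. At equivalence only the conjugate base is present: [A⁻] = 0.009/0.083 = 1.0800e-01 M. Kb = Kw/Ka = 5.95e-10; [OH⁻] = √(Kb × [A⁻]) = 8.0178e-06; pOH = 5.10; pH = 14 - pOH = 8.90.

V = 33.3 mL, pH = 8.90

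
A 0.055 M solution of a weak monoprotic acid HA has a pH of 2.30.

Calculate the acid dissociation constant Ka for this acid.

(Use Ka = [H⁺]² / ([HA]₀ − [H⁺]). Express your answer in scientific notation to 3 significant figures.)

[H⁺] = 10^(−pH) = 10^(−2.30) = 5.012e-03 M. For HA ⇌ H⁺ + A⁻, Ka = [H⁺][A⁻]/[HA] = [H⁺]² / ([HA]₀ − [H⁺]) = (5.012e-03)² / (0.055 − 5.012e-03) = 5.02e-04.

K_a = 5.02e-04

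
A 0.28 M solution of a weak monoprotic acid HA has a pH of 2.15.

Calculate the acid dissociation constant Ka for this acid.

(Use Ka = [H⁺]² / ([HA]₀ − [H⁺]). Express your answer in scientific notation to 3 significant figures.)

[H⁺] = 10^(−pH) = 10^(−2.15) = 7.079e-03 M. For HA ⇌ H⁺ + A⁻, Ka = [H⁺][A⁻]/[HA] = [H⁺]² / ([HA]₀ − [H⁺]) = (7.079e-03)² / (0.28 − 7.079e-03) = 1.84e-04.

K_a = 1.84e-04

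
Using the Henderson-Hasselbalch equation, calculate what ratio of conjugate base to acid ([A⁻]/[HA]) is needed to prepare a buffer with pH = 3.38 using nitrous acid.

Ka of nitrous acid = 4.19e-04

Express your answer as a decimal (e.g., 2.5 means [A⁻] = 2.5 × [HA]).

pKa = -log(4.19e-04) = 3.3778. pH = pKa + log([A⁻]/[HA]), so log([A⁻]/[HA]) = pH − pKa = 3.38 − 3.3778 = 0.0022. [A⁻]/[HA] = 10^(0.0022) = 1.01

[A⁻]/[HA] = 1.01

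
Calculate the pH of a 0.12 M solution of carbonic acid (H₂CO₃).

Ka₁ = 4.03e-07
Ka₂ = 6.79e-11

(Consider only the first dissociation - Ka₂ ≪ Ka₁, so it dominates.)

First dissociation dominates. From Ka₁ = [H⁺][HA⁻]/[H₂A], x² + Ka₁·x − Ka₁·C = 0 with C = 0.12 M and Ka₁ = 4.03e-07. Solving: [H⁺] = (−Ka₁ + √(Ka₁² + 4·Ka₁·C)) / 2 = 2.1971e-04 M. pH = -log(2.1971e-04) = 3.66.

pH = 3.66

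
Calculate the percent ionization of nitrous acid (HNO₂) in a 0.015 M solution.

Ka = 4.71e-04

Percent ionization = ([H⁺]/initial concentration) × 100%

Using Ka equilibrium: x² + Ka×x - Ka×C = 0. Solving: [H⁺] = 2.4329e-03. Percent = (2.4329e-03/0.015) × 100

Percent ionization = 16.2%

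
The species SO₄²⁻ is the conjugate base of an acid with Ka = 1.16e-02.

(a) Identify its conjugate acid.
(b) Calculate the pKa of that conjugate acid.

(a) The conjugate acid is formed by adding one H⁺ to SO₄²⁻, giving HSO₄⁻. (b) pKa = -log(Ka) = -log(1.16e-02) = 1.94.

Conjugate acid: HSO₄⁻; pK_a = 1.94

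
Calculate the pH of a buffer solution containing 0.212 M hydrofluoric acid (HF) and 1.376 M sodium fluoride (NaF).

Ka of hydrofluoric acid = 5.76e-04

pKa = -log(5.76e-04) = 3.24. pH = pKa + log([A⁻]/[HA]) = 3.24 + log(1.376/0.212)

pH = 4.05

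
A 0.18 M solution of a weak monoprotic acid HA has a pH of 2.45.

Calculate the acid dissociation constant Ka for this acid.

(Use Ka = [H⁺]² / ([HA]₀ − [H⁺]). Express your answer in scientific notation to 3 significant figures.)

[H⁺] = 10^(−pH) = 10^(−2.45) = 3.548e-03 M. For HA ⇌ H⁺ + A⁻, Ka = [H⁺][A⁻]/[HA] = [H⁺]² / ([HA]₀ − [H⁺]) = (3.548e-03)² / (0.18 − 3.548e-03) = 7.13e-05.

K_a = 7.13e-05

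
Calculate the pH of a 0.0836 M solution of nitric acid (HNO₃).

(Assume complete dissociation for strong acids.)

[H⁺] = 0.0836 M for strong acid. pH = -log[H⁺] = -log(0.0836)

pH = 1.08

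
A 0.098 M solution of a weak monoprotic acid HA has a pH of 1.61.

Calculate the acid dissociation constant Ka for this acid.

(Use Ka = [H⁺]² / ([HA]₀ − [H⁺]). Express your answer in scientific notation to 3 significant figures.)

[H⁺] = 10^(−pH) = 10^(−1.61) = 2.455e-02 M. For HA ⇌ H⁺ + A⁻, Ka = [H⁺][A⁻]/[HA] = [H⁺]² / ([HA]₀ − [H⁺]) = (2.455e-02)² / (0.098 − 2.455e-02) = 8.20e-03.

K_a = 8.20e-03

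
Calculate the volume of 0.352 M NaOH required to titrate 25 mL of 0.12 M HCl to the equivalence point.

At equivalence: moles acid = moles base. moles HCl = 0.12 × 25/1000 = 0.003 mol. V_base = moles / 0.352 × 1000 = 8.5 mL.

V_{base} = 8.5 mL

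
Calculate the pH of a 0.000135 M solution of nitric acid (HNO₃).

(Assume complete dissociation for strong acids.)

[H⁺] = 0.000135 M for strong acid. pH = -log[H⁺] = -log(0.000135)

pH = 3.87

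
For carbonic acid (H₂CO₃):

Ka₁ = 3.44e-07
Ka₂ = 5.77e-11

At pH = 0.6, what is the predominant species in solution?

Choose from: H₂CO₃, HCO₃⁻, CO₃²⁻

pKa₁ = 6.46, pKa₂ = 10.24. For a polyprotic acid the predominant species crosses at each pKa: below pKa_n the protonated form dominates, above it the deprotonated form does. At pH = 0.6, the predominant species is H₂CO₃.

H₂CO₃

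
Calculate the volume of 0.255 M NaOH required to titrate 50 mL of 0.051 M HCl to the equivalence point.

At equivalence: moles acid = moles base. moles HCl = 0.051 × 50/1000 = 0.00255 mol. V_base = moles / 0.255 × 1000 = 10.0 mL.

V_{base} = 10.0 mL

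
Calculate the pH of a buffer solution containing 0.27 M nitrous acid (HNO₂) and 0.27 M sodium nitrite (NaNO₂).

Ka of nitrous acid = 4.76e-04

pKa = -log(4.76e-04) = 3.32. pH = pKa + log([A⁻]/[HA]) = 3.32 + log(0.27/0.27)

pH = 3.32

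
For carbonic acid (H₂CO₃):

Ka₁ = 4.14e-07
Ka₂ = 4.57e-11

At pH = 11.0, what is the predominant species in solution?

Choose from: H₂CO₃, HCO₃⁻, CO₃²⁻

pKa₁ = 6.38, pKa₂ = 10.34. For a polyprotic acid the predominant species crosses at each pKa: below pKa_n the protonated form dominates, above it the deprotonated form does. At pH = 11.0, the predominant species is CO₃²⁻.

CO₃²⁻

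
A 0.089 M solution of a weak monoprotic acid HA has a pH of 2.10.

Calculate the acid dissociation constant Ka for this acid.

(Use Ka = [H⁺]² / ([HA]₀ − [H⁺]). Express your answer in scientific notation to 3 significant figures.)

[H⁺] = 10^(−pH) = 10^(−2.10) = 7.943e-03 M. For HA ⇌ H⁺ + A⁻, Ka = [H⁺][A⁻]/[HA] = [H⁺]² / ([HA]₀ − [H⁺]) = (7.943e-03)² / (0.089 − 7.943e-03) = 7.78e-04.

K_a = 7.78e-04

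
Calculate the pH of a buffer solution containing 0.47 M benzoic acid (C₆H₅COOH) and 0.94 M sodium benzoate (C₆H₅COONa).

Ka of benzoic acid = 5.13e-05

pKa = -log(5.13e-05) = 4.29. pH = pKa + log([A⁻]/[HA]) = 4.29 + log(0.94/0.47)

pH = 4.59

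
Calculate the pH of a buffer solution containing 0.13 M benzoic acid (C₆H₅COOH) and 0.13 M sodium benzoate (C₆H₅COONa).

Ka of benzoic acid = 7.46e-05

pKa = -log(7.46e-05) = 4.13. pH = pKa + log([A⁻]/[HA]) = 4.13 + log(0.13/0.13)

pH = 4.13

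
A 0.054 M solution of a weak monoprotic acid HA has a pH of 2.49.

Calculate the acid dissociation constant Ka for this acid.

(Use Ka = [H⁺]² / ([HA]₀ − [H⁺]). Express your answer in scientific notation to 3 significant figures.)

[H⁺] = 10^(−pH) = 10^(−2.49) = 3.236e-03 M. For HA ⇌ H⁺ + A⁻, Ka = [H⁺][A⁻]/[HA] = [H⁺]² / ([HA]₀ − [H⁺]) = (3.236e-03)² / (0.054 − 3.236e-03) = 2.06e-04.

K_a = 2.06e-04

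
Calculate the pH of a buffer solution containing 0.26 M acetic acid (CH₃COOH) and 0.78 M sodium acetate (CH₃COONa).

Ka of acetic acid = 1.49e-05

pKa = -log(1.49e-05) = 4.83. pH = pKa + log([A⁻]/[HA]) = 4.83 + log(0.78/0.26)

pH = 5.30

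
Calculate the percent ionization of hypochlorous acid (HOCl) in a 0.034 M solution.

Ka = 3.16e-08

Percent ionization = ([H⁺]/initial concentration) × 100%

Using Ka equilibrium: x² + Ka×x - Ka×C = 0. Solving: [H⁺] = 3.2762e-05. Percent = (3.2762e-05/0.034) × 100

Percent ionization = 0.0964%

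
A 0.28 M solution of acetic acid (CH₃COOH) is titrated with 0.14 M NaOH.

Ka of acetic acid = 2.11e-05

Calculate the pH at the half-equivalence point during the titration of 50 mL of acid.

At half-equivalence [HA] = [A⁻], so Henderson-Hasselbalch gives pH = pKa = -log(2.11e-05) = 4.68.

pH = pKa = 4.68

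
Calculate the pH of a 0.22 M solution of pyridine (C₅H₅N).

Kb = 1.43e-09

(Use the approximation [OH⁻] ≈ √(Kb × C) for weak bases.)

[OH⁻] = √(Kb × C) = √(1.43e-09 × 0.22) = 1.7737e-05. pOH = 4.75, pH = 14 - pOH

pH = 9.25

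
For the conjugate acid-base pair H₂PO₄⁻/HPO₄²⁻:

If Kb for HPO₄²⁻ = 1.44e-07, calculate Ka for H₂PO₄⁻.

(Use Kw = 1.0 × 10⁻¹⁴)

For a conjugate pair Ka × Kb = Kw, so Ka = Kw/Kb = 1.0 × 10⁻¹⁴ / 1.44e-07 = 6.94e-08.

K_a = 6.94e-08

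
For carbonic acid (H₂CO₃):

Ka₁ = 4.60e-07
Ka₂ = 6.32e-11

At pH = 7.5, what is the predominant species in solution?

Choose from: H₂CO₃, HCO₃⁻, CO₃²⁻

pKa₁ = 6.34, pKa₂ = 10.20. For a polyprotic acid the predominant species crosses at each pKa: below pKa_n the protonated form dominates, above it the deprotonated form does. At pH = 7.5, the predominant species is HCO₃⁻.

HCO₃⁻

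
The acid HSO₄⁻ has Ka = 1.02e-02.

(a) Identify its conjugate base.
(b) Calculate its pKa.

(a) The conjugate base is formed by removing one H⁺ from HSO₄⁻, giving SO₄²⁻. (b) pKa = -log(Ka) = -log(1.02e-02) = 1.99.

Conjugate base: SO₄²⁻; pK_a = 1.99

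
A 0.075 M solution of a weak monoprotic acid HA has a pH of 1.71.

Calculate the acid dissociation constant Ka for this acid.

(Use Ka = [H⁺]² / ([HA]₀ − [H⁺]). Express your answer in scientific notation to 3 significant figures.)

[H⁺] = 10^(−pH) = 10^(−1.71) = 1.950e-02 M. For HA ⇌ H⁺ + A⁻, Ka = [H⁺][A⁻]/[HA] = [H⁺]² / ([HA]₀ − [H⁺]) = (1.950e-02)² / (0.075 − 1.950e-02) = 6.85e-03.

K_a = 6.85e-03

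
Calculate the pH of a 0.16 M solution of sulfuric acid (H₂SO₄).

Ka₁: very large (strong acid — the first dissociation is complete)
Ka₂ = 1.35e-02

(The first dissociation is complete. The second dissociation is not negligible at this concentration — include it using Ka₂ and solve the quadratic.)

First dissociation is complete: [H⁺]₀ = [HSO₄⁻]₀ = C = 0.16 M. Second dissociation HSO₄⁻ ⇌ H⁺ + SO₄²⁻: let x = [SO₄²⁻]. Ka₂ = (C + x)·x / (C − x) = 1.35e-02 → x² + (C + Ka₂)·x − Ka₂·C = 0 → x² + 0.17350·x − 2.160e-03 = 0. x = (−0.17350 + √(0.17350² + 4 × 2.160e-03)) / 2 = 1.1665e-02 M. [H⁺] = C + x = 0.16 + 1.1665e-02 = 1.7167e-01 M. pH = -log(1.7167e-01) = 0.77.

pH = 0.77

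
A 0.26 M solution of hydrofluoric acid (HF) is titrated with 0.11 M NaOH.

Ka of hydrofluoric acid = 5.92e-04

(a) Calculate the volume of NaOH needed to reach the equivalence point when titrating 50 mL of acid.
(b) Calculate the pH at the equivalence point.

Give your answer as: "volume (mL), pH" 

moles acid = 0.26 × 50/1000 = 0.013 mol; V_base = moles/0.11 × 1000 = 118.2 mL. At equivalence only the conjugate base is present: [A⁻] = 0.013/0.168 = 7.7297e-02 M. Kb = Kw/Ka = 1.69e-11; [OH⁻] = √(Kb × [A⁻]) = 1.1427e-06; pOH = 5.94; pH = 14 - pOH = 8.06.

V = 118.2 mL, pH = 8.06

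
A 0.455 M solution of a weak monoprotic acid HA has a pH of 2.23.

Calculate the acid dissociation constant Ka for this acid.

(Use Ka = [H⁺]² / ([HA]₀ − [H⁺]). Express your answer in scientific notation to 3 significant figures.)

[H⁺] = 10^(−pH) = 10^(−2.23) = 5.888e-03 M. For HA ⇌ H⁺ + A⁻, Ka = [H⁺][A⁻]/[HA] = [H⁺]² / ([HA]₀ − [H⁺]) = (5.888e-03)² / (0.455 − 5.888e-03) = 7.72e-05.

K_a = 7.72e-05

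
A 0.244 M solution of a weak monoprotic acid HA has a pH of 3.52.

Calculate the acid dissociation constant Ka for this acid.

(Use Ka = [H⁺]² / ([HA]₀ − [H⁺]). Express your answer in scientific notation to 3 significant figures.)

[H⁺] = 10^(−pH) = 10^(−3.52) = 3.020e-04 M. For HA ⇌ H⁺ + A⁻, Ka = [H⁺][A⁻]/[HA] = [H⁺]² / ([HA]₀ − [H⁺]) = (3.020e-04)² / (0.244 − 3.020e-04) = 3.74e-07.

K_a = 3.74e-07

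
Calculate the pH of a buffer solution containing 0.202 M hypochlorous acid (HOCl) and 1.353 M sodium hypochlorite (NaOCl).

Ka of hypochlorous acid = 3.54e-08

pKa = -log(3.54e-08) = 7.45. pH = pKa + log([A⁻]/[HA]) = 7.45 + log(1.353/0.202)

pH = 8.28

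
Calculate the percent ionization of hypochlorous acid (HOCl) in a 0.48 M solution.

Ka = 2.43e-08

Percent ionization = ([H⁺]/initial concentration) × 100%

Using Ka equilibrium: x² + Ka×x - Ka×C = 0. Solving: [H⁺] = 1.0799e-04. Percent = (1.0799e-04/0.48) × 100

Percent ionization = 0.0225%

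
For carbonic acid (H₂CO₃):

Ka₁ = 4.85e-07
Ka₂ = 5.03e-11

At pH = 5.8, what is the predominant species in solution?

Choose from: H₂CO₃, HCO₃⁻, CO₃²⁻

pKa₁ = 6.31, pKa₂ = 10.30. For a polyprotic acid the predominant species crosses at each pKa: below pKa_n the protonated form dominates, above it the deprotonated form does. At pH = 5.8, the predominant species is H₂CO₃.

H₂CO₃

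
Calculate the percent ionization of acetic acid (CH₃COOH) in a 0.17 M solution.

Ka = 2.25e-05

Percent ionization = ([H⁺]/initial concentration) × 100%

Using Ka equilibrium: x² + Ka×x - Ka×C = 0. Solving: [H⁺] = 1.9445e-03. Percent = (1.9445e-03/0.17) × 100

Percent ionization = 1.14%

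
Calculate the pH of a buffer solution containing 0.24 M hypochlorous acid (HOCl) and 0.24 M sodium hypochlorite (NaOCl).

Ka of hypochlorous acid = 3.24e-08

pKa = -log(3.24e-08) = 7.49. pH = pKa + log([A⁻]/[HA]) = 7.49 + log(0.24/0.24)

pH = 7.49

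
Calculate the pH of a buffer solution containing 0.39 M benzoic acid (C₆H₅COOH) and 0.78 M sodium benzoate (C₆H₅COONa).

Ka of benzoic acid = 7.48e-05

pKa = -log(7.48e-05) = 4.13. pH = pKa + log([A⁻]/[HA]) = 4.13 + log(0.78/0.39)

pH = 4.43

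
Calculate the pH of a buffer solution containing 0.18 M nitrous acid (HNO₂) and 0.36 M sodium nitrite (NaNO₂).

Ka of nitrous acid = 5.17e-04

pKa = -log(5.17e-04) = 3.29. pH = pKa + log([A⁻]/[HA]) = 3.29 + log(0.36/0.18)

pH = 3.59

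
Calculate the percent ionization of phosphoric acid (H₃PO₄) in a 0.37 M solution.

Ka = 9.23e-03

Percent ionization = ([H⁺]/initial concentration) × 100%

Using Ka equilibrium: x² + Ka×x - Ka×C = 0. Solving: [H⁺] = 5.4006e-02. Percent = (5.4006e-02/0.37) × 100

Percent ionization = 14.6%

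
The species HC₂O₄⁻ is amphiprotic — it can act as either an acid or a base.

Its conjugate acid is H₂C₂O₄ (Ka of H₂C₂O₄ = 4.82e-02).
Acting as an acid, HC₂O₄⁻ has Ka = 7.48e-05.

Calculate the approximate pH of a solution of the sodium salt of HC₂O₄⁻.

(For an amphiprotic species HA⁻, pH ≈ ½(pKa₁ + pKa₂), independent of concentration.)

pKa₁ = -log(4.82e-02) = 1.32; pKa₂ = -log(7.48e-05) = 4.13. For an amphiprotic species, pH ≈ ½(pKa₁ + pKa₂) = ½(1.32 + 4.13) = 2.72.

pH = 2.72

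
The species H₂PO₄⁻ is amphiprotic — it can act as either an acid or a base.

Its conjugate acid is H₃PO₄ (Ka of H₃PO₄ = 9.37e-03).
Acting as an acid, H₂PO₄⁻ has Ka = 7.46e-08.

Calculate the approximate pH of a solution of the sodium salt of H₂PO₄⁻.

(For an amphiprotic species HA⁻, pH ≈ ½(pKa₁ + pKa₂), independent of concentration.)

pKa₁ = -log(9.37e-03) = 2.03; pKa₂ = -log(7.46e-08) = 7.13. For an amphiprotic species, pH ≈ ½(pKa₁ + pKa₂) = ½(2.03 + 7.13) = 4.58.

pH = 4.58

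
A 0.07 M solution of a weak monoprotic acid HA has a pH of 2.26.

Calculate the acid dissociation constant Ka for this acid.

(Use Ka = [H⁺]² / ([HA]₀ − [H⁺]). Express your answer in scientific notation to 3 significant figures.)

[H⁺] = 10^(−pH) = 10^(−2.26) = 5.495e-03 M. For HA ⇌ H⁺ + A⁻, Ka = [H⁺][A⁻]/[HA] = [H⁺]² / ([HA]₀ − [H⁺]) = (5.495e-03)² / (0.07 − 5.495e-03) = 4.68e-04.

K_a = 4.68e-04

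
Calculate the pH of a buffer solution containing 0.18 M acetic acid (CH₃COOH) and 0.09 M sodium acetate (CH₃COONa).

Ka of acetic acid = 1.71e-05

pKa = -log(1.71e-05) = 4.77. pH = pKa + log([A⁻]/[HA]) = 4.77 + log(0.09/0.18)

pH = 4.47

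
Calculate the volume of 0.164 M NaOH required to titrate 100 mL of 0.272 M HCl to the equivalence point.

At equivalence: moles acid = moles base. moles HCl = 0.272 × 100/1000 = 0.0272 mol. V_base = moles / 0.164 × 1000 = 165.9 mL.

V_{base} = 165.9 mL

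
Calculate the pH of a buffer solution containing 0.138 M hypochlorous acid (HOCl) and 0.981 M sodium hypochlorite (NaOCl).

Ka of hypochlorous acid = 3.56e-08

pKa = -log(3.56e-08) = 7.45. pH = pKa + log([A⁻]/[HA]) = 7.45 + log(0.981/0.138)

pH = 8.30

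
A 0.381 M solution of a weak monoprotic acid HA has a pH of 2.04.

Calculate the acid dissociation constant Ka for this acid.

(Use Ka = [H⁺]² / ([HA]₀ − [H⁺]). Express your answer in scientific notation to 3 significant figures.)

[H⁺] = 10^(−pH) = 10^(−2.04) = 9.120e-03 M. For HA ⇌ H⁺ + A⁻, Ka = [H⁺][A⁻]/[HA] = [H⁺]² / ([HA]₀ − [H⁺]) = (9.120e-03)² / (0.381 − 9.120e-03) = 2.24e-04.

K_a = 2.24e-04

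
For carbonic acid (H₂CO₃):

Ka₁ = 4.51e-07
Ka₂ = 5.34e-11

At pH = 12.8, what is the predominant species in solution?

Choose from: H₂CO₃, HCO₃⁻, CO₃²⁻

pKa₁ = 6.35, pKa₂ = 10.27. For a polyprotic acid the predominant species crosses at each pKa: below pKa_n the protonated form dominates, above it the deprotonated form does. At pH = 12.8, the predominant species is CO₃²⁻.

CO₃²⁻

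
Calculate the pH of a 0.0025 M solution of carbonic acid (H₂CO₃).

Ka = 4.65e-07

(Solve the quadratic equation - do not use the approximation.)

x² + Ka×x - Ka×C = 0. Using quadratic formula: [H⁺] = 3.3864e-05

pH = 4.47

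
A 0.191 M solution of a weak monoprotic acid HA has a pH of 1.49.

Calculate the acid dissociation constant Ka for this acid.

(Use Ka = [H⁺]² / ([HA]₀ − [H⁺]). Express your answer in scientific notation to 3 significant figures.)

[H⁺] = 10^(−pH) = 10^(−1.49) = 3.236e-02 M. For HA ⇌ H⁺ + A⁻, Ka = [H⁺][A⁻]/[HA] = [H⁺]² / ([HA]₀ − [H⁺]) = (3.236e-02)² / (0.191 − 3.236e-02) = 6.60e-03.

K_a = 6.60e-03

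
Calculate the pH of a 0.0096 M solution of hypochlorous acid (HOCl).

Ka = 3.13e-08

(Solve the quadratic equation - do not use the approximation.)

x² + Ka×x - Ka×C = 0. Using quadratic formula: [H⁺] = 1.7319e-05

pH = 4.76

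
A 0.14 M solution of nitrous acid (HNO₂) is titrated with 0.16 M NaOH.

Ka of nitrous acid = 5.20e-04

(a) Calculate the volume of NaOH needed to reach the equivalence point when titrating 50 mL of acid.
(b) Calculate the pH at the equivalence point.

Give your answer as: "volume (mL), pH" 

moles acid = 0.14 × 50/1000 = 0.007 mol; V_base = moles/0.16 × 1000 = 43.8 mL. At equivalence only the conjugate base is present: [A⁻] = 0.007/0.094 = 7.4667e-02 M. Kb = Kw/Ka = 1.92e-11; [OH⁻] = √(Kb × [A⁻]) = 1.1983e-06; pOH = 5.92; pH = 14 - pOH = 8.08.

V = 43.8 mL, pH = 8.08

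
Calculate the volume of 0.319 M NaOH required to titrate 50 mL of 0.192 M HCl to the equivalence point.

At equivalence: moles acid = moles base. moles HCl = 0.192 × 50/1000 = 0.0096 mol. V_base = moles / 0.319 × 1000 = 30.1 mL.

V_{base} = 30.1 mL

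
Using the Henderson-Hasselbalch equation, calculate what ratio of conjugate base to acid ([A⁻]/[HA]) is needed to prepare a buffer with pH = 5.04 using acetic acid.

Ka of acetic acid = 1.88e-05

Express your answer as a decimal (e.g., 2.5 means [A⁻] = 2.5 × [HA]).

pKa = -log(1.88e-05) = 4.7258. pH = pKa + log([A⁻]/[HA]), so log([A⁻]/[HA]) = pH − pKa = 5.04 − 4.7258 = 0.3142. [A⁻]/[HA] = 10^(0.3142) = 2.06

[A⁻]/[HA] = 2.06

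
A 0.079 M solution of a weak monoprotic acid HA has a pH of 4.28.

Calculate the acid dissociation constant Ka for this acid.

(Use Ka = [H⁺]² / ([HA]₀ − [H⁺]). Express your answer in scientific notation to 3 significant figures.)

[H⁺] = 10^(−pH) = 10^(−4.28) = 5.248e-05 M. For HA ⇌ H⁺ + A⁻, Ka = [H⁺][A⁻]/[HA] = [H⁺]² / ([HA]₀ − [H⁺]) = (5.248e-05)² / (0.079 − 5.248e-05) = 3.49e-08.

K_a = 3.49e-08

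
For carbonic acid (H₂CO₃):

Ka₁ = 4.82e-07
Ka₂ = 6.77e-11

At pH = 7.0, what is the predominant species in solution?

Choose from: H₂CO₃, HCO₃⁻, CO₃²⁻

pKa₁ = 6.32, pKa₂ = 10.17. For a polyprotic acid the predominant species crosses at each pKa: below pKa_n the protonated form dominates, above it the deprotonated form does. At pH = 7.0, the predominant species is HCO₃⁻.

HCO₃⁻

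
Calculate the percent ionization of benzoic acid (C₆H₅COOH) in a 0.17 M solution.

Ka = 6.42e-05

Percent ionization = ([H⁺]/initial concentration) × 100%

Using Ka equilibrium: x² + Ka×x - Ka×C = 0. Solving: [H⁺] = 3.2717e-03. Percent = (3.2717e-03/0.17) × 100

Percent ionization = 1.92%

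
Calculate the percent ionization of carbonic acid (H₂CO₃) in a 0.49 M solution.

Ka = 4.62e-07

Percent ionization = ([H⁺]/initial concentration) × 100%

Using Ka equilibrium: x² + Ka×x - Ka×C = 0. Solving: [H⁺] = 4.7556e-04. Percent = (4.7556e-04/0.49) × 100

Percent ionization = 0.0971%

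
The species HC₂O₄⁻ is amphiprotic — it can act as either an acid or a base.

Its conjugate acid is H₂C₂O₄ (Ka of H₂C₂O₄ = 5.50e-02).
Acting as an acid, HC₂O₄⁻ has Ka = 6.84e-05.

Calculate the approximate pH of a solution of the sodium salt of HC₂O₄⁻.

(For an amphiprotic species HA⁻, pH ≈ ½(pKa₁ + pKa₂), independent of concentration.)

pKa₁ = -log(5.50e-02) = 1.26; pKa₂ = -log(6.84e-05) = 4.16. For an amphiprotic species, pH ≈ ½(pKa₁ + pKa₂) = ½(1.26 + 4.16) = 2.71.

pH = 2.71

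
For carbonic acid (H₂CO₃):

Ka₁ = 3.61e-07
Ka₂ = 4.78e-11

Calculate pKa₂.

pKa₂ = -log(Ka₂) = -log(4.78e-11) = 10.32.

pK_{a2} = 10.32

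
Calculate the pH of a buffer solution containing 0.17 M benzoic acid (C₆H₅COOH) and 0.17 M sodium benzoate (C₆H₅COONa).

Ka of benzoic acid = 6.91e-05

pKa = -log(6.91e-05) = 4.16. pH = pKa + log([A⁻]/[HA]) = 4.16 + log(0.17/0.17)

pH = 4.16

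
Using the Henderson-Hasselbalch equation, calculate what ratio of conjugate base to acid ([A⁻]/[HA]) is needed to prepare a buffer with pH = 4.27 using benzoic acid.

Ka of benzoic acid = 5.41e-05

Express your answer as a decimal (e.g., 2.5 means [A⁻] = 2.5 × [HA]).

pKa = -log(5.41e-05) = 4.2668. pH = pKa + log([A⁻]/[HA]), so log([A⁻]/[HA]) = pH − pKa = 4.27 − 4.2668 = 0.0032. [A⁻]/[HA] = 10^(0.0032) = 1.01

[A⁻]/[HA] = 1.01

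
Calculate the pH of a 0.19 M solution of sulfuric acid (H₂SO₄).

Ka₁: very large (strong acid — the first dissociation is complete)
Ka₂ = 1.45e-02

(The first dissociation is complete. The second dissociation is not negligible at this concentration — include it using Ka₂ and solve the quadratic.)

First dissociation is complete: [H⁺]₀ = [HSO₄⁻]₀ = C = 0.19 M. Second dissociation HSO₄⁻ ⇌ H⁺ + SO₄²⁻: let x = [SO₄²⁻]. Ka₂ = (C + x)·x / (C − x) = 1.45e-02 → x² + (C + Ka₂)·x − Ka₂·C = 0 → x² + 0.20450·x − 2.755e-03 = 0. x = (−0.20450 + √(0.20450² + 4 × 2.755e-03)) / 2 = 1.2685e-02 M. [H⁺] = C + x = 0.19 + 1.2685e-02 = 2.0269e-01 M. pH = -log(2.0269e-01) = 0.69.

pH = 0.69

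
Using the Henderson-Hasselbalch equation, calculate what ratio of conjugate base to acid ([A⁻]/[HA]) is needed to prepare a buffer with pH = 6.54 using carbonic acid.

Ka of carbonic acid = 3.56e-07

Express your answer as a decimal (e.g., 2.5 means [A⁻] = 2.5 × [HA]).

pKa = -log(3.56e-07) = 6.4486. pH = pKa + log([A⁻]/[HA]), so log([A⁻]/[HA]) = pH − pKa = 6.54 − 6.4486 = 0.0914. [A⁻]/[HA] = 10^(0.0914) = 1.23

[A⁻]/[HA] = 1.23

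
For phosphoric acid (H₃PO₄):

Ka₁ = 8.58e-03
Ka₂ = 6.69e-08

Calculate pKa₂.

pKa₂ = -log(Ka₂) = -log(6.69e-08) = 7.17.

pK_{a2} = 7.17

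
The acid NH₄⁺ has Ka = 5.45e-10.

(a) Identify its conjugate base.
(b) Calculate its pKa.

(a) The conjugate base is formed by removing one H⁺ from NH₄⁺, giving NH₃. (b) pKa = -log(Ka) = -log(5.45e-10) = 9.26.

Conjugate base: NH₃; pK_a = 9.26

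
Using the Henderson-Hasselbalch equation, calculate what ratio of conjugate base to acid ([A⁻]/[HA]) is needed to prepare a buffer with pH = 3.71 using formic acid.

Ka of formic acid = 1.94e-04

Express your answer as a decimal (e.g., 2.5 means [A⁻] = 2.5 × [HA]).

pKa = -log(1.94e-04) = 3.7122. pH = pKa + log([A⁻]/[HA]), so log([A⁻]/[HA]) = pH − pKa = 3.71 − 3.7122 = -0.0022. [A⁻]/[HA] = 10^(-0.0022) = 0.995

[A⁻]/[HA] = 0.995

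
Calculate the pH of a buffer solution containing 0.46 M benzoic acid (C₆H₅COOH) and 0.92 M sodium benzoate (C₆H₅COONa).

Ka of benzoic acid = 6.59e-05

pKa = -log(6.59e-05) = 4.18. pH = pKa + log([A⁻]/[HA]) = 4.18 + log(0.92/0.46)

pH = 4.48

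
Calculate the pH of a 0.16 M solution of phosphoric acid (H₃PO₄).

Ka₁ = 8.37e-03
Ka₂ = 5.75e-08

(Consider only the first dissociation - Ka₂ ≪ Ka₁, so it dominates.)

First dissociation dominates. From Ka₁ = [H⁺][HA⁻]/[H₂A], x² + Ka₁·x − Ka₁·C = 0 with C = 0.16 M and Ka₁ = 8.37e-03. Solving: [H⁺] = (−Ka₁ + √(Ka₁² + 4·Ka₁·C)) / 2 = 3.2649e-02 M. pH = -log(3.2649e-02) = 1.49.

pH = 1.49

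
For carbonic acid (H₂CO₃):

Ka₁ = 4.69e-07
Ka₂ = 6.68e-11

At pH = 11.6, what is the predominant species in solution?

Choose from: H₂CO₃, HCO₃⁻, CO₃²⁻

pKa₁ = 6.33, pKa₂ = 10.18. For a polyprotic acid the predominant species crosses at each pKa: below pKa_n the protonated form dominates, above it the deprotonated form does. At pH = 11.6, the predominant species is CO₃²⁻.

CO₃²⁻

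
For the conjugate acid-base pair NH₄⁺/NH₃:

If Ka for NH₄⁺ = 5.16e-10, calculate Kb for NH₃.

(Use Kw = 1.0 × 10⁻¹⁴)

For a conjugate pair Ka × Kb = Kw, so Kb = Kw/Ka = 1.0 × 10⁻¹⁴ / 5.16e-10 = 1.94e-05.

K_b = 1.94e-05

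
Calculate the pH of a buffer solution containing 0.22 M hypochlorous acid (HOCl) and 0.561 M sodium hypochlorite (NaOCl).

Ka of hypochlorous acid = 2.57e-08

pKa = -log(2.57e-08) = 7.59. pH = pKa + log([A⁻]/[HA]) = 7.59 + log(0.561/0.22)

pH = 8.00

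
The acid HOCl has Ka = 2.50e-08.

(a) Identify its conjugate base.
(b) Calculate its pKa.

(a) The conjugate base is formed by removing one H⁺ from HOCl, giving OCl⁻. (b) pKa = -log(Ka) = -log(2.50e-08) = 7.60.

Conjugate base: OCl⁻; pK_a = 7.60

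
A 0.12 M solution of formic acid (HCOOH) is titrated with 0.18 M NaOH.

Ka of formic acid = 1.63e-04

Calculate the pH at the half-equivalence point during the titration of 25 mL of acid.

At half-equivalence [HA] = [A⁻], so Henderson-Hasselbalch gives pH = pKa = -log(1.63e-04) = 3.79.

pH = pKa = 3.79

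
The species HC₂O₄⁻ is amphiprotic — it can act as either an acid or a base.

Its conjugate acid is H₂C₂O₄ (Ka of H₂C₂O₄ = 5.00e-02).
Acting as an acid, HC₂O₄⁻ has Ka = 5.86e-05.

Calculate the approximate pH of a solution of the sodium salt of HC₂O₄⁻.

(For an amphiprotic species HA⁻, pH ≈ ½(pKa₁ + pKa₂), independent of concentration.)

pKa₁ = -log(5.00e-02) = 1.30; pKa₂ = -log(5.86e-05) = 4.23. For an amphiprotic species, pH ≈ ½(pKa₁ + pKa₂) = ½(1.30 + 4.23) = 2.77.

pH = 2.77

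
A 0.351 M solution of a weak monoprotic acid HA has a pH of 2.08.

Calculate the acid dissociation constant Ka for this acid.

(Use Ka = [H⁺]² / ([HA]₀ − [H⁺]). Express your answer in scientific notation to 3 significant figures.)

[H⁺] = 10^(−pH) = 10^(−2.08) = 8.318e-03 M. For HA ⇌ H⁺ + A⁻, Ka = [H⁺][A⁻]/[HA] = [H⁺]² / ([HA]₀ − [H⁺]) = (8.318e-03)² / (0.351 − 8.318e-03) = 2.02e-04.

K_a = 2.02e-04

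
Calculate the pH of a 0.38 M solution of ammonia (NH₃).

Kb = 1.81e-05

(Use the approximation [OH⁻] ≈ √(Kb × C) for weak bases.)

[OH⁻] = √(Kb × C) = √(1.81e-05 × 0.38) = 2.6226e-03. pOH = 2.58, pH = 14 - pOH

pH = 11.42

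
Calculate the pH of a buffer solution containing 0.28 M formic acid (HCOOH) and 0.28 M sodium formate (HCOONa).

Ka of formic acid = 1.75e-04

pKa = -log(1.75e-04) = 3.76. pH = pKa + log([A⁻]/[HA]) = 3.76 + log(0.28/0.28)

pH = 3.76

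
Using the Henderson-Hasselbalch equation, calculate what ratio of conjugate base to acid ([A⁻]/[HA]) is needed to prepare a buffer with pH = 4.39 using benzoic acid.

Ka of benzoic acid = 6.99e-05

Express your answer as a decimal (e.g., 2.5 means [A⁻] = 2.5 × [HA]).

pKa = -log(6.99e-05) = 4.1555. pH = pKa + log([A⁻]/[HA]), so log([A⁻]/[HA]) = pH − pKa = 4.39 − 4.1555 = 0.2345. [A⁻]/[HA] = 10^(0.2345) = 1.72

[A⁻]/[HA] = 1.72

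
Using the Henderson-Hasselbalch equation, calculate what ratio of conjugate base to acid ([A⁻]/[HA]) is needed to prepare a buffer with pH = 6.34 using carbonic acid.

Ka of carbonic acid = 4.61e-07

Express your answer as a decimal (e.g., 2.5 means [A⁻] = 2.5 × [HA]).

pKa = -log(4.61e-07) = 6.3363. pH = pKa + log([A⁻]/[HA]), so log([A⁻]/[HA]) = pH − pKa = 6.34 − 6.3363 = 0.0037. [A⁻]/[HA] = 10^(0.0037) = 1.01

[A⁻]/[HA] = 1.01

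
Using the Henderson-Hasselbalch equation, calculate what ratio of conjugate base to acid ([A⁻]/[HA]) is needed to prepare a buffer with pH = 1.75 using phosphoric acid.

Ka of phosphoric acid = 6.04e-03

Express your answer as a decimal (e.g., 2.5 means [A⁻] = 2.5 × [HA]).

pKa = -log(6.04e-03) = 2.2190. pH = pKa + log([A⁻]/[HA]), so log([A⁻]/[HA]) = pH − pKa = 1.75 − 2.2190 = -0.4690. [A⁻]/[HA] = 10^(-0.4690) = 0.340

[A⁻]/[HA] = 0.340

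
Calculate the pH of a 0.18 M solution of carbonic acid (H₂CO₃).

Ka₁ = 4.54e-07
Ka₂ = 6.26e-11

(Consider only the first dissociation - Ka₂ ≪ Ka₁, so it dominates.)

First dissociation dominates. From Ka₁ = [H⁺][HA⁻]/[H₂A], x² + Ka₁·x − Ka₁·C = 0 with C = 0.18 M and Ka₁ = 4.54e-07. Solving: [H⁺] = (−Ka₁ + √(Ka₁² + 4·Ka₁·C)) / 2 = 2.8564e-04 M. pH = -log(2.8564e-04) = 3.54.

pH = 3.54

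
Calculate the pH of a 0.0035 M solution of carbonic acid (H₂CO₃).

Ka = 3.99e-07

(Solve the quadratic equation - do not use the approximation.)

x² + Ka×x - Ka×C = 0. Using quadratic formula: [H⁺] = 3.7171e-05

pH = 4.43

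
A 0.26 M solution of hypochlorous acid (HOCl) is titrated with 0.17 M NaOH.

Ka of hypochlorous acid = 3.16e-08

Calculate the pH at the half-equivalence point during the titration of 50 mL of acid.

At half-equivalence [HA] = [A⁻], so Henderson-Hasselbalch gives pH = pKa = -log(3.16e-08) = 7.50.

pH = pKa = 7.50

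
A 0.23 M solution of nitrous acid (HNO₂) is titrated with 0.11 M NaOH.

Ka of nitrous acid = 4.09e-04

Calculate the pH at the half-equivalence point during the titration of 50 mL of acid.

At half-equivalence [HA] = [A⁻], so Henderson-Hasselbalch gives pH = pKa = -log(4.09e-04) = 3.39.

pH = pKa = 3.39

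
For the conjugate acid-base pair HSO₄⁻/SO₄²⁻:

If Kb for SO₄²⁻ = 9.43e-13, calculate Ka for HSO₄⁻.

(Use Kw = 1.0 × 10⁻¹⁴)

For a conjugate pair Ka × Kb = Kw, so Ka = Kw/Kb = 1.0 × 10⁻¹⁴ / 9.43e-13 = 1.06e-02.

K_a = 1.06e-02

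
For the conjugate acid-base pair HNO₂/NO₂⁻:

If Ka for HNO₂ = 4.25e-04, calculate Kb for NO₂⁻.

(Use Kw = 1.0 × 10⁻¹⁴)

For a conjugate pair Ka × Kb = Kw, so Kb = Kw/Ka = 1.0 × 10⁻¹⁴ / 4.25e-04 = 2.35e-11.

K_b = 2.35e-11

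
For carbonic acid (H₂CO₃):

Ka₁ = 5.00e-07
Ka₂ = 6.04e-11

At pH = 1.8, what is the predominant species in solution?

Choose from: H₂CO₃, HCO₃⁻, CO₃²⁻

pKa₁ = 6.30, pKa₂ = 10.22. For a polyprotic acid the predominant species crosses at each pKa: below pKa_n the protonated form dominates, above it the deprotonated form does. At pH = 1.8, the predominant species is H₂CO₃.

H₂CO₃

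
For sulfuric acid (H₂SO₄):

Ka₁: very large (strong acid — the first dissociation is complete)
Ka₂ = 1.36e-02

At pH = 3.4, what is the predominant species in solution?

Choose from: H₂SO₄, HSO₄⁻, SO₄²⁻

The first dissociation is complete, so H₂SO₄ itself is never the predominant species in water; pKa₂ = -log(1.36e-02) = 1.87. For a polyprotic acid the predominant species crosses at each pKa: below pKa_n the protonated form dominates, above it the deprotonated form does. At pH = 3.4, the predominant species is SO₄²⁻.

SO₄²⁻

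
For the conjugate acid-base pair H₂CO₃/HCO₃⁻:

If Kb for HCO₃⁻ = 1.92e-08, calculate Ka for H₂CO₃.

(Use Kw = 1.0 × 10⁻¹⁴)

For a conjugate pair Ka × Kb = Kw, so Ka = Kw/Kb = 1.0 × 10⁻¹⁴ / 1.92e-08 = 5.21e-07.

K_a = 5.21e-07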